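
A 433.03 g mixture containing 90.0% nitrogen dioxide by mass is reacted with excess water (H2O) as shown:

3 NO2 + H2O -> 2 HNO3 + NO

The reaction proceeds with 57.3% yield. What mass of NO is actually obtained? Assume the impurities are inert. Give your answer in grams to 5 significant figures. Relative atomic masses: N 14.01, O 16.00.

48.552 g

Pure NO2 available = 433.03 g × 0.900 = 389.727 g.
M(NO2) = 14.01 + 2(16.00) = 46.01 g/mol.
M(NO) = 14.01 + 16.00 = 30.01 g/mol.
n(NO2) = 389.727 g / 46.01 g/mol = 8.47048 mol.
From the equation the NO2:NO mole ratio is 3:1, so n(NO) = 8.47048 × 1/3 = 2.82349 mol.
Mass of NO = 2.82349 mol × 30.01 g/mol = 84.7331 g.
Actual mass collected = 84.7331 g × 0.573 = 48.5521 g.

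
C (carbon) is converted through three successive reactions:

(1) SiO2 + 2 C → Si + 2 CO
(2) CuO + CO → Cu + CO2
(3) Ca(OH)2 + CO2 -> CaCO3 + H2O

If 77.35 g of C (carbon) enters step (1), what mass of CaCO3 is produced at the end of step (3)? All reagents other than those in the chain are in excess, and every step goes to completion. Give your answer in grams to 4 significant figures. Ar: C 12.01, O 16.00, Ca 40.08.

644.6 g

M(C) = 12.01 g/mol.
M(CaCO3) = 40.08 + 12.01 + 3(16.00) = 100.09 g/mol.
n(C) = 77.35 / 12.01 = 6.4405 mol.
Reaction (1): C→CO ratio 2:2 ⇒ n(CO) = 6.4405 mol.
Reaction (2): CO→CO2 ratio 1:1 ⇒ n(CO2) = 6.4405 mol.
Reaction (3): CO2→CaCO3 ratio 1:1 ⇒ n(CaCO3) = 6.4405 mol.
Mass of CaCO3 = 6.4405 × 100.09 = 644.63 g.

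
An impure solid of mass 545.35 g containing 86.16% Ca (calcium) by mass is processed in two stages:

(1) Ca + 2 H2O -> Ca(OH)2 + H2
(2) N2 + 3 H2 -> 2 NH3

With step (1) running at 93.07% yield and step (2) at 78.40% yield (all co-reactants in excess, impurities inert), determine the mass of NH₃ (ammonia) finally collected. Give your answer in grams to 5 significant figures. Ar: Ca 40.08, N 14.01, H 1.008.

Pure Ca = 545.35 × 0.8616 = 469.874 g.
M(Ca) = 40.08 g/mol.
M(NH3) = 14.01 + 3(1.008) = 17.034 g/mol.
n(Ca) = 469.874 / 40.08 = 11.7234 mol.
Step 1 (Ca:H2 = 1:1): theoretical n(H2) = 11.7234 mol; at 93.07% yield, n(H2) = 10.9110 mol.
Step 2 (H2:NH3 = 3:2): theoretical n(NH3) = 7.27397 mol, so theoretical mass = 7.27397 × 17.034 = 123.905 g.
At 78.40% yield, actual mass of NH3 = 123.905 × 0.7840 = 97.1414 g.

97.141 g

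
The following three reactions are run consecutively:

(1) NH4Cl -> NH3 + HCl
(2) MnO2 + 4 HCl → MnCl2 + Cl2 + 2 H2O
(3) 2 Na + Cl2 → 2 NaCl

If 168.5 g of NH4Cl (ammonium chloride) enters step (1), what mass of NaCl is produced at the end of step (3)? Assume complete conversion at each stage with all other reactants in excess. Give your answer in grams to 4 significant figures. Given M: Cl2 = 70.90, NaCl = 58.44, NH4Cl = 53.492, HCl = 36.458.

92.04 g

n(NH4Cl) = 168.5 / 53.492 = 3.1500 mol.
Reaction (1): NH4Cl→HCl ratio 1:1 ⇒ n(HCl) = 3.1500 mol.
Reaction (2): HCl→Cl2 ratio 4:1 ⇒ n(Cl2) = 0.78750 mol.
Reaction (3): Cl2→NaCl ratio 1:2 ⇒ n(NaCl) = 1.5750 mol.
Mass of NaCl = 1.5750 × 58.44 = 92.043 g.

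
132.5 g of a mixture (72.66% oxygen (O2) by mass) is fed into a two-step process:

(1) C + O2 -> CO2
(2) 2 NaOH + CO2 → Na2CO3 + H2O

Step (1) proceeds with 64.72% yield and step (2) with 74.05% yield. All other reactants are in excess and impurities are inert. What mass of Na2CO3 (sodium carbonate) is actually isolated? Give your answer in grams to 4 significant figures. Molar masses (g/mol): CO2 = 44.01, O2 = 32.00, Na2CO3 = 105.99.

152.8 g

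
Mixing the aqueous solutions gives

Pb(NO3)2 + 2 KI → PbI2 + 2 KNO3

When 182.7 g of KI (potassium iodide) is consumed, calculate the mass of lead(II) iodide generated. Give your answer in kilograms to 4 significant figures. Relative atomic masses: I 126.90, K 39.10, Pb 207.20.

M(KI) = 39.10 + 126.90 = 166.00 g/mol.
M(PbI2) = 207.20 + 2(126.90) = 461.00 g/mol.
n(KI) = 182.70 g / 166.00 g/mol = 1.1006 mol.
From the equation the KI:PbI2 mole ratio is 2:1, so n(PbI2) = 1.1006 × 1/2 = 0.55030 mol.
Mass of PbI2 = 0.55030 mol × 461.00 g/mol = 253.69 g.
Converting to kg: 253.69 g = 0.2537 kg.

0.2537 kg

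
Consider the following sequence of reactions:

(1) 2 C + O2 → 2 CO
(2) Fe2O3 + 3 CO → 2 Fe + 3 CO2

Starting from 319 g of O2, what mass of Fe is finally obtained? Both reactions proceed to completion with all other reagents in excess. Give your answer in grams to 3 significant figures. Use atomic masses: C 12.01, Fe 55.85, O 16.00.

M(O2) = 2(16.00) = 32.00 g/mol.
M(Fe) = 55.85 g/mol.
n(O2) = 319.0 / 32.00 = 9.969 mol.
Step 1 gives a 1:2 ratio of O2 to CO, so n(CO) = 19.94 mol.
In step 2 the CO:Fe ratio is 3:2, so n(Fe) = 13.29 mol.
Mass of Fe = 13.29 × 55.85 = 742.3 g.

742 g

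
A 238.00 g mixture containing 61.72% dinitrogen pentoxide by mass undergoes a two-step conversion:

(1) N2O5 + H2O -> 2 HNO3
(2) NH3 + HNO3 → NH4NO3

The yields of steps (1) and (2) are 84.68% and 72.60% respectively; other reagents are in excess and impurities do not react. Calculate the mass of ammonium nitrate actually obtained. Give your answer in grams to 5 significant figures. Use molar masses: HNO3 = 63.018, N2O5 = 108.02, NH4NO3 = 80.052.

Pure N2O5 = 238.00 × 0.6172 = 146.894 g.
n(N2O5) = 146.894 / 108.02 = 1.35987 mol.
Step 1 (N2O5:HNO3 = 1:2): theoretical n(HNO3) = 2.71975 mol; at 84.68% yield, n(HNO3) = 2.30308 mol.
Step 2 (HNO3:NH4NO3 = 1:1): theoretical n(NH4NO3) = 2.30308 mol, so theoretical mass = 2.30308 × 80.052 = 184.366 g.
At 72.60% yield, actual mass of NH4NO3 = 184.366 × 0.7260 = 133.850 g.

133.85 g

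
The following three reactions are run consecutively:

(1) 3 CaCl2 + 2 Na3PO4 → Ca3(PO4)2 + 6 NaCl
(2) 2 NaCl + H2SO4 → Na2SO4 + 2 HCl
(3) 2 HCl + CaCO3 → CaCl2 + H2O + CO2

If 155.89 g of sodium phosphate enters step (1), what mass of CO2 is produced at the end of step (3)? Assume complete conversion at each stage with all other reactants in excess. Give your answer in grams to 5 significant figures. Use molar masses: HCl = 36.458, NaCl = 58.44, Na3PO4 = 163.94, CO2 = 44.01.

n(Na3PO4) = 155.89 / 163.94 = 0.950897 mol.
Reaction (1): Na3PO4→NaCl ratio 2:6 ⇒ n(NaCl) = 2.85269 mol.
Reaction (2): NaCl→HCl ratio 2:2 ⇒ n(HCl) = 2.85269 mol.
Reaction (3): HCl→CO2 ratio 2:1 ⇒ n(CO2) = 1.42635 mol.
Mass of CO2 = 1.42635 × 44.01 = 62.7734 g.

62.773 g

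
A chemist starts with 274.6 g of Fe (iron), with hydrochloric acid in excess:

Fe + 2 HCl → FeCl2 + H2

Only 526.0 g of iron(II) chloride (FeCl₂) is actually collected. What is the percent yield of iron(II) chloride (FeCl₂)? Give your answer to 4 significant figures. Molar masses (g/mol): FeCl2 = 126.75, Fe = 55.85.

84.40 %

n(Fe) = 274.60 g / 55.85 g/mol = 4.9167 mol.
From the equation the Fe:FeCl2 mole ratio is 1:1, so n(FeCl2) = 4.9167 × 1/1 = 4.9167 mol.
Mass of FeCl2 = 4.9167 mol × 126.75 g/mol = 623.20 g.
This is the theoretical yield. Percent yield = 526.0 g / 623.20 g × 100% = 84.403%.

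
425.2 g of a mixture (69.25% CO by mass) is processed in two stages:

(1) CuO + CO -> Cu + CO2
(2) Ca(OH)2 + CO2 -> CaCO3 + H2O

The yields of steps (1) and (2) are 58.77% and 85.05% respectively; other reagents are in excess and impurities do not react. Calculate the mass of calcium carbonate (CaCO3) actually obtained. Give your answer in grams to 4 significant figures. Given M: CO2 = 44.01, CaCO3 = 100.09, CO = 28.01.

Pure CO = 425.2 × 0.6925 = 294.45 g.
n(CO) = 294.45 / 28.01 = 10.512 mol.
Step 1 (CO:CO2 = 1:1): theoretical n(CO2) = 10.512 mol; at 58.77% yield, n(CO2) = 6.1781 mol.
Step 2 (CO2:CaCO3 = 1:1): theoretical n(CaCO3) = 6.1781 mol, so theoretical mass = 6.1781 × 100.09 = 618.37 g.
At 85.05% yield, actual mass of CaCO3 = 618.37 × 0.8505 = 525.92 g.

525.9 g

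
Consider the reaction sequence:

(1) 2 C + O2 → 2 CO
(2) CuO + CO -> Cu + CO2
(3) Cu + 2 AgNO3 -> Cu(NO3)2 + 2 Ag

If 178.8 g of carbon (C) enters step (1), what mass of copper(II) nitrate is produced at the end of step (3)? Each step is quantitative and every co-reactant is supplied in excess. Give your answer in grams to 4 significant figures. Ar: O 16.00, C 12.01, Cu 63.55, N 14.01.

2792 g

M(C) = 12.01 g/mol.
M(Cu(NO3)2) = 63.55 + 2(14.01) + 6(16.00) = 187.57 g/mol.
n(C) = 178.8 / 12.01 = 14.888 mol.
Reaction (1): C→CO ratio 2:2 ⇒ n(CO) = 14.888 mol.
Reaction (2): CO→Cu ratio 1:1 ⇒ n(Cu) = 14.888 mol.
Reaction (3): Cu→Cu(NO3)2 ratio 1:1 ⇒ n(Cu(NO3)2) = 14.888 mol.
Mass of Cu(NO3)2 = 14.888 × 187.57 = 2792.5 g.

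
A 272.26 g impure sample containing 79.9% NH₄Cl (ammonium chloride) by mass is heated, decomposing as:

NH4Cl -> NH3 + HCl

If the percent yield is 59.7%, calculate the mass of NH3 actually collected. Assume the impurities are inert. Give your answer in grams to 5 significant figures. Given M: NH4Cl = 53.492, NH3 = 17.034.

41.355 g

Pure NH4Cl available = 272.26 g × 0.799 = 217.536 g.
n(NH4Cl) = 217.536 g / 53.492 g/mol = 4.06670 mol.
From the equation the NH4Cl:NH3 mole ratio is 1:1, so n(NH3) = 4.06670 × 1/1 = 4.06670 mol.
Mass of NH3 = 4.06670 mol × 17.034 g/mol = 69.2721 g.
Actual mass collected = 69.2721 g × 0.597 = 41.3555 g.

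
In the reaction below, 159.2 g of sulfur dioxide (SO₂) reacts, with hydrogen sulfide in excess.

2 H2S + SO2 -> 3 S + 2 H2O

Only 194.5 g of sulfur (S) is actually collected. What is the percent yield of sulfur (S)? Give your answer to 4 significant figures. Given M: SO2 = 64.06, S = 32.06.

n(SO2) = 159.20 g / 64.06 g/mol = 2.4852 mol.
From the equation the SO2:S mole ratio is 1:3, so n(S) = 2.4852 × 3/1 = 7.4555 mol.
Mass of S = 7.4555 mol × 32.06 g/mol = 239.02 g.
This is the theoretical yield. Percent yield = 194.5 g / 239.02 g × 100% = 81.373%.

81.37 %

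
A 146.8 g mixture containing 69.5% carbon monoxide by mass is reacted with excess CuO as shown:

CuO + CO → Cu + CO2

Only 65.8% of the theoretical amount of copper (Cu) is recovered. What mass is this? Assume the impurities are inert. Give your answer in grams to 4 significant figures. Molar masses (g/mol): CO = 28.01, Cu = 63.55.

152.3 g

Pure CO available = 146.8 g × 0.695 = 102.03 g.
n(CO) = 102.03 g / 28.01 g/mol = 3.6425 mol.
From the equation the CO:Cu mole ratio is 1:1, so n(Cu) = 3.6425 × 1/1 = 3.6425 mol.
Mass of Cu = 3.6425 mol × 63.55 g/mol = 231.48 g.
Actual mass collected = 231.48 g × 0.658 = 152.31 g.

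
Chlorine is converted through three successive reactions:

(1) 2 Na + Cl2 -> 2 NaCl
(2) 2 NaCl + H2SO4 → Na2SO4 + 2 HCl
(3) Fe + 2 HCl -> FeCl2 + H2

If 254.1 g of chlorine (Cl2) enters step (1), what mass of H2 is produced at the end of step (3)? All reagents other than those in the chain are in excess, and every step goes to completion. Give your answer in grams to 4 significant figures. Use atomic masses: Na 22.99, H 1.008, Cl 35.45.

7.225 g

M(Cl2) = 2(35.45) = 70.90 g/mol.
M(H2) = 2(1.008) = 2.016 g/mol.
n(Cl2) = 254.1 / 70.90 = 3.5839 mol.
Reaction (1): Cl2→NaCl ratio 1:2 ⇒ n(NaCl) = 7.1678 mol.
Reaction (2): NaCl→HCl ratio 2:2 ⇒ n(HCl) = 7.1678 mol.
Reaction (3): HCl→H2 ratio 2:1 ⇒ n(H2) = 3.5839 mol.
Mass of H2 = 3.5839 × 2.016 = 7.2252 g.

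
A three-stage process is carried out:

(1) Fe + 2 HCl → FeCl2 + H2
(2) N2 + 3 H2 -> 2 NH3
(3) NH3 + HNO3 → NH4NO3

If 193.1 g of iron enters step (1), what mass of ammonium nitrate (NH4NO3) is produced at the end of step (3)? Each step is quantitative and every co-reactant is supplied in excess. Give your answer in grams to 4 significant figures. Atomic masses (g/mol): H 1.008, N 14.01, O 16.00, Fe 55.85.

184.5 g

M(Fe) = 55.85 g/mol.
M(NH4NO3) = 2(14.01) + 4(1.008) + 3(16.00) = 80.052 g/mol.
n(Fe) = 193.1 / 55.85 = 3.4575 mol.
Reaction (1): Fe→H2 ratio 1:1 ⇒ n(H2) = 3.4575 mol.
Reaction (2): H2→NH3 ratio 3:2 ⇒ n(NH3) = 2.3050 mol.
Reaction (3): NH3→NH4NO3 ratio 1:1 ⇒ n(NH4NO3) = 2.3050 mol.
Mass of NH4NO3 = 2.3050 × 80.052 = 184.52 g.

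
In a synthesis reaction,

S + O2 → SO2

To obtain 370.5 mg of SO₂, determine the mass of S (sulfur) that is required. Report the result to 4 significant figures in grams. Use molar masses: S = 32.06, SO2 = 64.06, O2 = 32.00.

0.1854 g

Convert: 370.5 mg = 0.37050 g.
n(SO2) = 0.37050 g / 64.06 g/mol = 0.0057836 mol.
From the equation the SO2:S mole ratio is 1:1, so n(S) = 0.0057836 × 1/1 = 0.0057836 mol.
Mass of S = 0.0057836 mol × 32.06 g/mol = 0.18542 g.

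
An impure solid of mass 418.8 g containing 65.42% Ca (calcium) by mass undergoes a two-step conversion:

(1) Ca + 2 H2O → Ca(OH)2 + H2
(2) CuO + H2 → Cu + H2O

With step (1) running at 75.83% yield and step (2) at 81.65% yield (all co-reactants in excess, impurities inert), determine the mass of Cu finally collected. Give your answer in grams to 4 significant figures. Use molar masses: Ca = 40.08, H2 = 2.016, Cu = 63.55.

269.0 g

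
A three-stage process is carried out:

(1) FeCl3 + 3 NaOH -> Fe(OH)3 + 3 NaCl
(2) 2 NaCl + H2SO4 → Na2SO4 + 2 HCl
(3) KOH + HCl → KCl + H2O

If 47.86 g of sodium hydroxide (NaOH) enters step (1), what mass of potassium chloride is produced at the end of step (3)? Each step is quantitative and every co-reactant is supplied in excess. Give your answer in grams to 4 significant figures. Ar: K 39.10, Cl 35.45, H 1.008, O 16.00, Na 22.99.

M(NaOH) = 22.99 + 16.00 + 1.008 = 39.998 g/mol.
M(KCl) = 39.10 + 35.45 = 74.55 g/mol.
n(NaOH) = 47.86 / 39.998 = 1.1966 mol.
Reaction (1): NaOH→NaCl ratio 3:3 ⇒ n(NaCl) = 1.1966 mol.
Reaction (2): NaCl→HCl ratio 2:2 ⇒ n(HCl) = 1.1966 mol.
Reaction (3): HCl→KCl ratio 1:1 ⇒ n(KCl) = 1.1966 mol.
Mass of KCl = 1.1966 × 74.55 = 89.204 g.

89.20 g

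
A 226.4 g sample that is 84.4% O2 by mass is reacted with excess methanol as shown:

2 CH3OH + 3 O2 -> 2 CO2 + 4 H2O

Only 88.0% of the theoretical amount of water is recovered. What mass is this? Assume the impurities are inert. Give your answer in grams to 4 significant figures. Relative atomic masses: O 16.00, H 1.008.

126.2 g

Pure O2 available = 226.4 g × 0.844 = 191.08 g.
M(O2) = 2(16.00) = 32.00 g/mol.
M(H2O) = 2(1.008) + 16.00 = 18.016 g/mol.
n(O2) = 191.08 g / 32.00 g/mol = 5.9713 mol.
From the equation the O2:H2O mole ratio is 3:4, so n(H2O) = 5.9713 × 4/3 = 7.9617 mol.
Mass of H2O = 7.9617 mol × 18.016 g/mol = 143.44 g.
Actual mass collected = 143.44 g × 0.880 = 126.23 g.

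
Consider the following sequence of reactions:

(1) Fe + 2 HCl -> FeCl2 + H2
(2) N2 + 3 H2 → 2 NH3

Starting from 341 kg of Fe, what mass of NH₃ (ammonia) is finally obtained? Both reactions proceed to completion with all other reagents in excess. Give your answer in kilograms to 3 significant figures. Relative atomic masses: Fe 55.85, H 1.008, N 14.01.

M(Fe) = 55.85 g/mol.
M(NH3) = 14.01 + 3(1.008) = 17.034 g/mol.
341 kg = 341000 g.
n(Fe) = 341000 / 55.85 = 6106 mol.
Step 1 gives a 1:1 ratio of Fe to H2, so n(H2) = 6106 mol.
In step 2 the H2:NH3 ratio is 3:2, so n(NH3) = 4070 mol.
Mass of NH3 = 4070 × 17.034 = 69340 g = 69.3 kg.

69.3 kg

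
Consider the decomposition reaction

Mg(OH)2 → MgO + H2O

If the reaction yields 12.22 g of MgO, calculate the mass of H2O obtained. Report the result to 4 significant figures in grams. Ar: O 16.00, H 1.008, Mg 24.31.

5.462 g

M(MgO) = 24.31 + 16.00 = 40.31 g/mol.
M(H2O) = 2(1.008) + 16.00 = 18.016 g/mol.
n(MgO) = 12.220 g / 40.31 g/mol = 0.30315 mol.
From the equation the MgO:H2O mole ratio is 1:1, so n(H2O) = 0.30315 × 1/1 = 0.30315 mol.
Mass of H2O = 0.30315 mol × 18.016 g/mol = 5.4616 g.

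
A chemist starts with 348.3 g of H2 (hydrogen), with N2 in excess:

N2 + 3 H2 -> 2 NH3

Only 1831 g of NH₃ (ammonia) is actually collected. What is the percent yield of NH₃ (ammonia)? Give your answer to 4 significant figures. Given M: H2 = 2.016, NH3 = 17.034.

93.33 %

n(H2) = 348.30 g / 2.016 g/mol = 172.77 mol.
From the equation the H2:NH3 mole ratio is 3:2, so n(NH3) = 172.77 × 2/3 = 115.18 mol.
Mass of NH3 = 115.18 mol × 17.034 g/mol = 1962.0 g.
This is the theoretical yield. Percent yield = 1831 g / 1962.0 g × 100% = 93.325%.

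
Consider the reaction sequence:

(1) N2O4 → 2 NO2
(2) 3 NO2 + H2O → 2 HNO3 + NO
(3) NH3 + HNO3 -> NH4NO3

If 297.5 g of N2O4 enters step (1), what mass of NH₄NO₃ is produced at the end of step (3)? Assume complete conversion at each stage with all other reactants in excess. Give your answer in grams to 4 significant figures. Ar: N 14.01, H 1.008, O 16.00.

M(N2O4) = 2(14.01) + 4(16.00) = 92.02 g/mol.
M(NH4NO3) = 2(14.01) + 4(1.008) + 3(16.00) = 80.052 g/mol.
n(N2O4) = 297.5 / 92.02 = 3.2330 mol.
Reaction (1): N2O4→NO2 ratio 1:2 ⇒ n(NO2) = 6.4660 mol.
Reaction (2): NO2→HNO3 ratio 3:2 ⇒ n(HNO3) = 4.3107 mol.
Reaction (3): HNO3→NH4NO3 ratio 1:1 ⇒ n(NH4NO3) = 4.3107 mol.
Mass of NH4NO3 = 4.3107 × 80.052 = 345.08 g.

345.1 g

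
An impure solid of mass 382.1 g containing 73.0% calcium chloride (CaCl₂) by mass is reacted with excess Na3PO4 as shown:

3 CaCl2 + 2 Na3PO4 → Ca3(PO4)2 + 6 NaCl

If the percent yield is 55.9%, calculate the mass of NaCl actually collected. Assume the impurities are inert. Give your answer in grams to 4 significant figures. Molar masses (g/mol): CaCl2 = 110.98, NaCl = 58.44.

Pure CaCl2 available = 382.1 g × 0.730 = 278.93 g.
n(CaCl2) = 278.93 g / 110.98 g/mol = 2.5134 mol.
From the equation the CaCl2:NaCl mole ratio is 3:6, so n(NaCl) = 2.5134 × 6/3 = 5.0267 mol.
Mass of NaCl = 5.0267 mol × 58.44 g/mol = 293.76 g.
Actual mass collected = 293.76 g × 0.559 = 164.21 g.

164.2 g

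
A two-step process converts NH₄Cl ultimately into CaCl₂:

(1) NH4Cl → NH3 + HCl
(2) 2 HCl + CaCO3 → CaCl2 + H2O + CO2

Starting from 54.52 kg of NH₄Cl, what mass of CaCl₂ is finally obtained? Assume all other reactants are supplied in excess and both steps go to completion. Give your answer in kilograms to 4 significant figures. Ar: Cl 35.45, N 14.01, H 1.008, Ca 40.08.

56.56 kg

M(NH4Cl) = 14.01 + 4(1.008) + 35.45 = 53.492 g/mol.
M(CaCl2) = 40.08 + 2(35.45) = 110.98 g/mol.
54.52 kg = 54520 g.
n(NH4Cl) = 54520 / 53.492 = 1019.2 mol.
Step 1 gives a 1:1 ratio of NH4Cl to HCl, so n(HCl) = 1019.2 mol.
In step 2 the HCl:CaCl2 ratio is 2:1, so n(CaCl2) = 509.61 mol.
Mass of CaCl2 = 509.61 × 110.98 = 56556 g = 56.56 kg.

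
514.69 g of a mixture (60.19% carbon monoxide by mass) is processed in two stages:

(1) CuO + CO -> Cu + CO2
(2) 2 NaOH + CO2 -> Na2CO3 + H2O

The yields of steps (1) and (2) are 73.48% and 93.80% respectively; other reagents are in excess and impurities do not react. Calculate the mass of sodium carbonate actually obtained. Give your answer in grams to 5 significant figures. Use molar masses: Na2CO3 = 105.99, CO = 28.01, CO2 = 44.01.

807.97 g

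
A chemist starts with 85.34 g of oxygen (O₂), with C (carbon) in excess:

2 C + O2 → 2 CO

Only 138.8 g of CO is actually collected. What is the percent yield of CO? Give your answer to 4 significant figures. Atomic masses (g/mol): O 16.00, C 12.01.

M(O2) = 2(16.00) = 32.00 g/mol.
M(CO) = 12.01 + 16.00 = 28.01 g/mol.
n(O2) = 85.340 g / 32.00 g/mol = 2.6669 mol.
From the equation the O2:CO mole ratio is 1:2, so n(CO) = 2.6669 × 2/1 = 5.3338 mol.
Mass of CO = 5.3338 mol × 28.01 g/mol = 149.40 g.
This is the theoretical yield. Percent yield = 138.8 g / 149.40 g × 100% = 92.906%.

92.91 %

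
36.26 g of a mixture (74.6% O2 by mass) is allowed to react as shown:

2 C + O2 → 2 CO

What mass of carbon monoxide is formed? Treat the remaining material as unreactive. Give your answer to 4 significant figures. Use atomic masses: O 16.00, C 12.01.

47.35 g

Mass of pure O2 = 36.26 g × 0.746 = 27.050 g.
M(O2) = 2(16.00) = 32.00 g/mol.
M(CO) = 12.01 + 16.00 = 28.01 g/mol.
n(O2) = 27.050 g / 32.00 g/mol = 0.84531 mol.
From the equation the O2:CO mole ratio is 1:2, so n(CO) = 0.84531 × 2/1 = 1.6906 mol.
Mass of CO = 1.6906 mol × 28.01 g/mol = 47.354 g.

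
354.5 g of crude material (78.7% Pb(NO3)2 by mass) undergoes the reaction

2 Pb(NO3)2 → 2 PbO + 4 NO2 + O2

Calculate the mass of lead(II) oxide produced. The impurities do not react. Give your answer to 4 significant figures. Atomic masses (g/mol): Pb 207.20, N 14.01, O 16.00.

188.0 g

Mass of pure Pb(NO3)2 = 354.5 g × 0.787 = 278.99 g.
M(Pb(NO3)2) = 207.20 + 2(14.01) + 6(16.00) = 331.22 g/mol.
M(PbO) = 207.20 + 16.00 = 223.20 g/mol.
n(Pb(NO3)2) = 278.99 g / 331.22 g/mol = 0.84231 mol.
From the equation the Pb(NO3)2:PbO mole ratio is 2:2, so n(PbO) = 0.84231 × 2/2 = 0.84231 mol.
Mass of PbO = 0.84231 mol × 223.20 g/mol = 188.00 g.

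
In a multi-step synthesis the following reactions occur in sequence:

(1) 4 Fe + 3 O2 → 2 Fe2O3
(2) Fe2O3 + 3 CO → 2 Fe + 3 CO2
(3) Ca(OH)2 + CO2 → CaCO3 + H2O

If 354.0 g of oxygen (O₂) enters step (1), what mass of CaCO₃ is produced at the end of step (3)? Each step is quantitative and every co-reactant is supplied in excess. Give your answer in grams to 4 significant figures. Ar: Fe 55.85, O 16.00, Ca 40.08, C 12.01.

M(O2) = 2(16.00) = 32.00 g/mol.
M(CaCO3) = 40.08 + 12.01 + 3(16.00) = 100.09 g/mol.
n(O2) = 354.0 / 32.00 = 11.062 mol.
Reaction (1): O2→Fe2O3 ratio 3:2 ⇒ n(Fe2O3) = 7.3750 mol.
Reaction (2): Fe2O3→CO2 ratio 1:3 ⇒ n(CO2) = 22.125 mol.
Reaction (3): CO2→CaCO3 ratio 1:1 ⇒ n(CaCO3) = 22.125 mol.
Mass of CaCO3 = 22.125 × 100.09 = 2214.5 g.

2214 g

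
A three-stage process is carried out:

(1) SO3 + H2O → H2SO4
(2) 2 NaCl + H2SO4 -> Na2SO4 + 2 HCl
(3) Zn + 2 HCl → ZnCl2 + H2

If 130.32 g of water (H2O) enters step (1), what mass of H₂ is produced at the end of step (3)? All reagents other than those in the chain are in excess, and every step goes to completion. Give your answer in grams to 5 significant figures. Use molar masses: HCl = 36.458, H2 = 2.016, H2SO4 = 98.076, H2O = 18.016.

n(H2O) = 130.32 / 18.016 = 7.23357 mol.
Reaction (1): H2O→H2SO4 ratio 1:1 ⇒ n(H2SO4) = 7.23357 mol.
Reaction (2): H2SO4→HCl ratio 1:2 ⇒ n(HCl) = 14.4671 mol.
Reaction (3): HCl→H2 ratio 2:1 ⇒ n(H2) = 7.23357 mol.
Mass of H2 = 7.23357 × 2.016 = 14.5829 g.

14.583 g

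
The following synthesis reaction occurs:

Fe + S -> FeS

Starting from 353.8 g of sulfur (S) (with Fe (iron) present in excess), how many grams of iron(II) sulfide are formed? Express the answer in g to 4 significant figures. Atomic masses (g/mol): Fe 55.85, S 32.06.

970.1 g

M(S) = 32.06 g/mol.
M(FeS) = 55.85 + 32.06 = 87.91 g/mol.
n(S) = 353.80 g / 32.06 g/mol = 11.036 mol.
From the equation the S:FeS mole ratio is 1:1, so n(FeS) = 11.036 × 1/1 = 11.036 mol.
Mass of FeS = 11.036 mol × 87.91 g/mol = 970.14 g.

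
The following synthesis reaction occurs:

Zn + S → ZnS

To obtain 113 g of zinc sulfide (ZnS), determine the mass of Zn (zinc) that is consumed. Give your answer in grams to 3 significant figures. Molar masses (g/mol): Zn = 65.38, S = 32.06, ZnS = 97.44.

75.8 g

n(ZnS) = 113.0 g / 97.44 g/mol = 1.160 mol.
From the equation the ZnS:Zn mole ratio is 1:1, so n(Zn) = 1.160 × 1/1 = 1.160 mol.
Mass of Zn = 1.160 mol × 65.38 g/mol = 75.82 g.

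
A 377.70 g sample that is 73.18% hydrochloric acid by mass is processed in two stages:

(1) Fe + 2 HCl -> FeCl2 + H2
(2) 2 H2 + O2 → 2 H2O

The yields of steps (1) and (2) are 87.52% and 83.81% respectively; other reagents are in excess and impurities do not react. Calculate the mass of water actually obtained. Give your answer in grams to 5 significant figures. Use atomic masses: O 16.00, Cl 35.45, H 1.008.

50.093 g

Pure HCl = 377.70 × 0.7318 = 276.401 g.
M(HCl) = 1.008 + 35.45 = 36.458 g/mol.
M(H2O) = 2(1.008) + 16.00 = 18.016 g/mol.
n(HCl) = 276.401 / 36.458 = 7.58135 mol.
Step 1 (HCl:H2 = 2:1): theoretical n(H2) = 3.79068 mol; at 87.52% yield, n(H2) = 3.31760 mol.
Step 2 (H2:H2O = 2:2): theoretical n(H2O) = 3.31760 mol, so theoretical mass = 3.31760 × 18.016 = 59.7699 g.
At 83.81% yield, actual mass of H2O = 59.7699 × 0.8381 = 50.0931 g.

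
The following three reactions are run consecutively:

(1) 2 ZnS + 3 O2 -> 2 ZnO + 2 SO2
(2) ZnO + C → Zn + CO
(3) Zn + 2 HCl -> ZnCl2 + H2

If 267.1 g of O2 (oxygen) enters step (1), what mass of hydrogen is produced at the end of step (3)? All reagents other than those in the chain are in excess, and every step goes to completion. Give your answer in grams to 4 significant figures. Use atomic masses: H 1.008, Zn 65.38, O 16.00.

11.22 g

M(O2) = 2(16.00) = 32.00 g/mol.
M(H2) = 2(1.008) = 2.016 g/mol.
n(O2) = 267.1 / 32.00 = 8.3469 mol.
Reaction (1): O2→ZnO ratio 3:2 ⇒ n(ZnO) = 5.5646 mol.
Reaction (2): ZnO→Zn ratio 1:1 ⇒ n(Zn) = 5.5646 mol.
Reaction (3): Zn→H2 ratio 1:1 ⇒ n(H2) = 5.5646 mol.
Mass of H2 = 5.5646 × 2.016 = 11.218 g.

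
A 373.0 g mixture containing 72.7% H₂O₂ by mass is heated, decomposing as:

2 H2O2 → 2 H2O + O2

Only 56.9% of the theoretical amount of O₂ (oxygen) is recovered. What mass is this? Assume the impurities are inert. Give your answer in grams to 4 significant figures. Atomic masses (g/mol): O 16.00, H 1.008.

Pure H2O2 available = 373.0 g × 0.727 = 271.17 g.
M(H2O2) = 2(1.008) + 2(16.00) = 34.016 g/mol.
M(O2) = 2(16.00) = 32.00 g/mol.
n(H2O2) = 271.17 g / 34.016 g/mol = 7.9719 mol.
From the equation the H2O2:O2 mole ratio is 2:1, so n(O2) = 7.9719 × 1/2 = 3.9859 mol.
Mass of O2 = 3.9859 mol × 32.00 g/mol = 127.55 g.
Actual mass collected = 127.55 g × 0.569 = 72.576 g.

72.58 g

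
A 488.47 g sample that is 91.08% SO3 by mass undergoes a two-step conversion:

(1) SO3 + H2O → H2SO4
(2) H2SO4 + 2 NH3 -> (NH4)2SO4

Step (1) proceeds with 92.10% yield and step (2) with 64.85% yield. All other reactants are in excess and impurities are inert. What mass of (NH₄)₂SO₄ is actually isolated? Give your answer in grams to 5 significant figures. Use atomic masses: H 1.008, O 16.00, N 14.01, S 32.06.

438.59 g

Pure SO3 = 488.47 × 0.9108 = 444.898 g.
M(SO3) = 32.06 + 3(16.00) = 80.06 g/mol.
M((NH4)2SO4) = 2(14.01) + 8(1.008) + 32.06 + 4(16.00) = 132.144 g/mol.
n(SO3) = 444.898 / 80.06 = 5.55706 mol.
Step 1 (SO3:H2SO4 = 1:1): theoretical n(H2SO4) = 5.55706 mol; at 92.10% yield, n(H2SO4) = 5.11806 mol.
Step 2 (H2SO4:(NH4)2SO4 = 1:1): theoretical n((NH4)2SO4) = 5.11806 mol, so theoretical mass = 5.11806 × 132.144 = 676.320 g.
At 64.85% yield, actual mass of (NH4)2SO4 = 676.320 × 0.6485 = 438.594 g.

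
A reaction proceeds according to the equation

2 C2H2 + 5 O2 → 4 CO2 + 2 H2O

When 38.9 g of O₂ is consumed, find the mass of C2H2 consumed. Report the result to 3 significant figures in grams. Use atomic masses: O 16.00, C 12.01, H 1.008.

M(O2) = 2(16.00) = 32.00 g/mol.
M(C2H2) = 2(12.01) + 2(1.008) = 26.036 g/mol.
n(O2) = 38.90 g / 32.00 g/mol = 1.216 mol.
From the equation the O2:C2H2 mole ratio is 5:2, so n(C2H2) = 1.216 × 2/5 = 0.4862 mol.
Mass of C2H2 = 0.4862 mol × 26.036 g/mol = 12.66 g.

12.7 g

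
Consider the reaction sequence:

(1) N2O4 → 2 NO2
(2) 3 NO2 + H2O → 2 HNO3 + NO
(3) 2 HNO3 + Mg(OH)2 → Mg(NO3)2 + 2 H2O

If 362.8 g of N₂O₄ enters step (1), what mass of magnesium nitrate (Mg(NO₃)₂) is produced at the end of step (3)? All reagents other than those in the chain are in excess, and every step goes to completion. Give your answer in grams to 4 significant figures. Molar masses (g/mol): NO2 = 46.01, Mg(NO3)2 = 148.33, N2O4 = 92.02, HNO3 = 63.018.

389.9 g

n(N2O4) = 362.8 / 92.02 = 3.9426 mol.
Reaction (1): N2O4→NO2 ratio 1:2 ⇒ n(NO2) = 7.8852 mol.
Reaction (2): NO2→HNO3 ratio 3:2 ⇒ n(HNO3) = 5.2568 mol.
Reaction (3): HNO3→Mg(NO3)2 ratio 2:1 ⇒ n(Mg(NO3)2) = 2.6284 mol.
Mass of Mg(NO3)2 = 2.6284 × 148.33 = 389.87 g.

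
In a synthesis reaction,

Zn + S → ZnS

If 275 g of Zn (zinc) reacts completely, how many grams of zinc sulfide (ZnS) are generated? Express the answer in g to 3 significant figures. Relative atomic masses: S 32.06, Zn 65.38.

M(Zn) = 65.38 g/mol.
M(ZnS) = 65.38 + 32.06 = 97.44 g/mol.
n(Zn) = 275.0 g / 65.38 g/mol = 4.206 mol.
From the equation the Zn:ZnS mole ratio is 1:1, so n(ZnS) = 4.206 × 1/1 = 4.206 mol.
Mass of ZnS = 4.206 mol × 97.44 g/mol = 409.9 g.

410 g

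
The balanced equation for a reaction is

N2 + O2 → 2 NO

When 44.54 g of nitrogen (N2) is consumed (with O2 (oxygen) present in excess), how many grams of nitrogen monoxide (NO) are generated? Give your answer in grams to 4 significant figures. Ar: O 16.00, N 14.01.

M(N2) = 2(14.01) = 28.02 g/mol.
M(NO) = 14.01 + 16.00 = 30.01 g/mol.
n(N2) = 44.540 g / 28.02 g/mol = 1.5896 mol.
From the equation the N2:NO mole ratio is 1:2, so n(NO) = 1.5896 × 2/1 = 3.1792 mol.
Mass of NO = 3.1792 mol × 30.01 g/mol = 95.407 g.

95.41 g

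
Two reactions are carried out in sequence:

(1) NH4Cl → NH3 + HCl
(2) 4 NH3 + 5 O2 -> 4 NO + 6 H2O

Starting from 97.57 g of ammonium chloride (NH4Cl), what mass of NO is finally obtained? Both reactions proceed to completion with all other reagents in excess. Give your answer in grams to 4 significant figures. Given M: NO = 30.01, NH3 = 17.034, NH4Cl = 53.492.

54.74 g

n(NH4Cl) = 97.570 / 53.492 = 1.8240 mol.
Step 1 gives a 1:1 ratio of NH4Cl to NH3, so n(NH3) = 1.8240 mol.
In step 2 the NH3:NO ratio is 4:4, so n(NO) = 1.8240 mol.
Mass of NO = 1.8240 × 30.01 = 54.739 g.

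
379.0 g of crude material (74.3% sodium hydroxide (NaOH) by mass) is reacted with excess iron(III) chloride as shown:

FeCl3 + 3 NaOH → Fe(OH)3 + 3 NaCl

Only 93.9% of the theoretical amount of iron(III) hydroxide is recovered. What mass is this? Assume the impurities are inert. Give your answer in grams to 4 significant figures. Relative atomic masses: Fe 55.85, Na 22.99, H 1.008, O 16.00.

Pure NaOH available = 379.0 g × 0.743 = 281.60 g.
M(NaOH) = 22.99 + 16.00 + 1.008 = 39.998 g/mol.
M(Fe(OH)3) = 55.85 + 3(16.00) + 3(1.008) = 106.874 g/mol.
n(NaOH) = 281.60 g / 39.998 g/mol = 7.0403 mol.
From the equation the NaOH:Fe(OH)3 mole ratio is 3:1, so n(Fe(OH)3) = 7.0403 × 1/3 = 2.3468 mol.
Mass of Fe(OH)3 = 2.3468 mol × 106.874 g/mol = 250.81 g.
Actual mass collected = 250.81 g × 0.939 = 235.51 g.

235.5 g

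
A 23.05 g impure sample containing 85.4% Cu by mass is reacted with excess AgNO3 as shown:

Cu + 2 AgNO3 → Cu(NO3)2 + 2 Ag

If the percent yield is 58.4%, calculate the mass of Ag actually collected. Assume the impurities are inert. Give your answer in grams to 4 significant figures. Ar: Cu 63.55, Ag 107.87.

Pure Cu available = 23.05 g × 0.854 = 19.685 g.
M(Cu) = 63.55 g/mol.
M(Ag) = 107.87 g/mol.
n(Cu) = 19.685 g / 63.55 g/mol = 0.30975 mol.
From the equation the Cu:Ag mole ratio is 1:2, so n(Ag) = 0.30975 × 2/1 = 0.61950 mol.
Mass of Ag = 0.61950 mol × 107.87 g/mol = 66.826 g.
Actual mass collected = 66.826 g × 0.584 = 39.026 g.

39.03 g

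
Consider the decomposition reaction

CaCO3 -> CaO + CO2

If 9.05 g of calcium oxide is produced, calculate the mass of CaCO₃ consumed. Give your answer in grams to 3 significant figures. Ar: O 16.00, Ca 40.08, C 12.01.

M(CaO) = 40.08 + 16.00 = 56.08 g/mol.
M(CaCO3) = 40.08 + 12.01 + 3(16.00) = 100.09 g/mol.
n(CaO) = 9.050 g / 56.08 g/mol = 0.1614 mol.
From the equation the CaO:CaCO3 mole ratio is 1:1, so n(CaCO3) = 0.1614 × 1/1 = 0.1614 mol.
Mass of CaCO3 = 0.1614 mol × 100.09 g/mol = 16.15 g.

16.2 g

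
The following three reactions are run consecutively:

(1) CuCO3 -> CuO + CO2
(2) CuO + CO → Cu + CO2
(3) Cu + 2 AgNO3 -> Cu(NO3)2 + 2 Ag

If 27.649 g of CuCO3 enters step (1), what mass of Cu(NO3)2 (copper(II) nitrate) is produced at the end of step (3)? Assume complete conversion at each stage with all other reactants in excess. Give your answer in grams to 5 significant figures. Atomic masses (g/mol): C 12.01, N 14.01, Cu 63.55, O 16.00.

41.973 g

M(CuCO3) = 63.55 + 12.01 + 3(16.00) = 123.56 g/mol.
M(Cu(NO3)2) = 63.55 + 2(14.01) + 6(16.00) = 187.57 g/mol.
n(CuCO3) = 27.649 / 123.56 = 0.223770 mol.
Reaction (1): CuCO3→CuO ratio 1:1 ⇒ n(CuO) = 0.223770 mol.
Reaction (2): CuO→Cu ratio 1:1 ⇒ n(Cu) = 0.223770 mol.
Reaction (3): Cu→Cu(NO3)2 ratio 1:1 ⇒ n(Cu(NO3)2) = 0.223770 mol.
Mass of Cu(NO3)2 = 0.223770 × 187.57 = 41.9725 g.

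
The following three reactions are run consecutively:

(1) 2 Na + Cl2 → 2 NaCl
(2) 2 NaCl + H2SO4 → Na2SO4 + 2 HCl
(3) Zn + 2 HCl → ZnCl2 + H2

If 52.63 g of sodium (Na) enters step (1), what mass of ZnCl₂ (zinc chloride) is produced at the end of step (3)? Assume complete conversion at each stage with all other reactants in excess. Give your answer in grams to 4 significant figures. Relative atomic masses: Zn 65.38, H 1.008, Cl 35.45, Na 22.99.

M(Na) = 22.99 g/mol.
M(ZnCl2) = 65.38 + 2(35.45) = 136.28 g/mol.
n(Na) = 52.63 / 22.99 = 2.2893 mol.
Reaction (1): Na→NaCl ratio 2:2 ⇒ n(NaCl) = 2.2893 mol.
Reaction (2): NaCl→HCl ratio 2:2 ⇒ n(HCl) = 2.2893 mol.
Reaction (3): HCl→ZnCl2 ratio 2:1 ⇒ n(ZnCl2) = 1.1446 mol.
Mass of ZnCl2 = 1.1446 × 136.28 = 155.99 g.

156.0 g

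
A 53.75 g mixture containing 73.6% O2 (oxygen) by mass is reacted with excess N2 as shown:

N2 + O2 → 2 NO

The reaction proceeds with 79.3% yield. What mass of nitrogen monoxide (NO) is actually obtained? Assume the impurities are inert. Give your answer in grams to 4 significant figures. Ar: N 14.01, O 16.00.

58.84 g

Pure O2 available = 53.75 g × 0.736 = 39.560 g.
M(O2) = 2(16.00) = 32.00 g/mol.
M(NO) = 14.01 + 16.00 = 30.01 g/mol.
n(O2) = 39.560 g / 32.00 g/mol = 1.2362 mol.
From the equation the O2:NO mole ratio is 1:2, so n(NO) = 1.2362 × 2/1 = 2.4725 mol.
Mass of NO = 2.4725 mol × 30.01 g/mol = 74.200 g.
Actual mass collected = 74.200 g × 0.793 = 58.840 g.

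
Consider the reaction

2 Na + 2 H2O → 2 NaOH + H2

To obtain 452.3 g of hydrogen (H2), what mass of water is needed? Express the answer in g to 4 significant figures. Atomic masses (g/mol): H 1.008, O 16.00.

8084 g

M(H2) = 2(1.008) = 2.016 g/mol.
M(H2O) = 2(1.008) + 16.00 = 18.016 g/mol.
n(H2) = 452.30 g / 2.016 g/mol = 224.36 mol.
From the equation the H2:H2O mole ratio is 1:2, so n(H2O) = 224.36 × 2/1 = 448.71 mol.
Mass of H2O = 448.71 mol × 18.016 g/mol = 8084.0 g.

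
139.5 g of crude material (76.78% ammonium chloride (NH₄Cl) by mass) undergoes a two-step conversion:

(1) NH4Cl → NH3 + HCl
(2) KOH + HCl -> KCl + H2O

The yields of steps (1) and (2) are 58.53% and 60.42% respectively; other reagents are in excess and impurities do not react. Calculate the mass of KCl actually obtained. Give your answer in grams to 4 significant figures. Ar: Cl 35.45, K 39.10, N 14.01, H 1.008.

Pure NH4Cl = 139.5 × 0.7678 = 107.11 g.
M(NH4Cl) = 14.01 + 4(1.008) + 35.45 = 53.492 g/mol.
M(KCl) = 39.10 + 35.45 = 74.55 g/mol.
n(NH4Cl) = 107.11 / 53.492 = 2.0023 mol.
Step 1 (NH4Cl:HCl = 1:1): theoretical n(HCl) = 2.0023 mol; at 58.53% yield, n(HCl) = 1.1720 mol.
Step 2 (HCl:KCl = 1:1): theoretical n(KCl) = 1.1720 mol, so theoretical mass = 1.1720 × 74.55 = 87.369 g.
At 60.42% yield, actual mass of KCl = 87.369 × 0.6042 = 52.789 g.

52.79 g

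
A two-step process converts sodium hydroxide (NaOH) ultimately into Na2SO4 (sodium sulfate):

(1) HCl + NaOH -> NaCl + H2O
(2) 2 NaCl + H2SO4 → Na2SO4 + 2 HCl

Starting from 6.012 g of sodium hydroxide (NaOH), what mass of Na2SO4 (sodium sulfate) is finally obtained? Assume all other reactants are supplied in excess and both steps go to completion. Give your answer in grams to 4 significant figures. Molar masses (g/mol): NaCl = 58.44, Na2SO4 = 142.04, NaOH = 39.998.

n(NaOH) = 6.0120 / 39.998 = 0.15031 mol.
Step 1 gives a 1:1 ratio of NaOH to NaCl, so n(NaCl) = 0.15031 mol.
In step 2 the NaCl:Na2SO4 ratio is 2:1, so n(Na2SO4) = 0.075154 mol.
Mass of Na2SO4 = 0.075154 × 142.04 = 10.675 g.

10.67 g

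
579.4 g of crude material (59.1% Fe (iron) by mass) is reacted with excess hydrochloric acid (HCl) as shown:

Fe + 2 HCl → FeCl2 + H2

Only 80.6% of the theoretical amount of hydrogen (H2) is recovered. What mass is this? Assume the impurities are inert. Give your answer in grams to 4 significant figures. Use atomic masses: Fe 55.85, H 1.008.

Pure Fe available = 579.4 g × 0.591 = 342.43 g.
M(Fe) = 55.85 g/mol.
M(H2) = 2(1.008) = 2.016 g/mol.
n(Fe) = 342.43 g / 55.85 g/mol = 6.1312 mol.
From the equation the Fe:H2 mole ratio is 1:1, so n(H2) = 6.1312 × 1/1 = 6.1312 mol.
Mass of H2 = 6.1312 mol × 2.016 g/mol = 12.360 g.
Actual mass collected = 12.360 g × 0.806 = 9.9625 g.

9.963 g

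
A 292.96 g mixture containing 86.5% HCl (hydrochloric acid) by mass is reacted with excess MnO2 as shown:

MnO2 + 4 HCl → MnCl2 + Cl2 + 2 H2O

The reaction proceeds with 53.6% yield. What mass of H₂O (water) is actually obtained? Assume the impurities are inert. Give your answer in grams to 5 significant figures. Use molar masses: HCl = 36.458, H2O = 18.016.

33.560 g

Pure HCl available = 292.96 g × 0.865 = 253.410 g.
n(HCl) = 253.410 g / 36.458 g/mol = 6.95075 mol.
From the equation the HCl:H2O mole ratio is 4:2, so n(H2O) = 6.95075 × 2/4 = 3.47537 mol.
Mass of H2O = 3.47537 mol × 18.016 g/mol = 62.6123 g.
Actual mass collected = 62.6123 g × 0.536 = 33.5602 g.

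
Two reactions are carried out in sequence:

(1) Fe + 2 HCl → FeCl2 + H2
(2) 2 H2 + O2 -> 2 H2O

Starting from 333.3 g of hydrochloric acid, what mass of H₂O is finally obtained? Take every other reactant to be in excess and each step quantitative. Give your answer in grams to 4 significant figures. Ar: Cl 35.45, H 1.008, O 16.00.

M(HCl) = 1.008 + 35.45 = 36.458 g/mol.
M(H2O) = 2(1.008) + 16.00 = 18.016 g/mol.
n(HCl) = 333.30 / 36.458 = 9.1420 mol.
Step 1 gives a 2:1 ratio of HCl to H2, so n(H2) = 4.5710 mol.
In step 2 the H2:H2O ratio is 2:2, so n(H2O) = 4.5710 mol.
Mass of H2O = 4.5710 × 18.016 = 82.351 g.

82.35 g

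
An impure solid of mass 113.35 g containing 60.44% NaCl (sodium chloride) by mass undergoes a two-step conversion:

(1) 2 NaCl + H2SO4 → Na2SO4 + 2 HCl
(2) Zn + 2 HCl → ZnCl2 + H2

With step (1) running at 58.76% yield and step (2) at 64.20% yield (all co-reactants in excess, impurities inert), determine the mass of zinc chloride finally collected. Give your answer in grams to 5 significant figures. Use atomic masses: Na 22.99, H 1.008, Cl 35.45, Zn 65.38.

30.134 g

Pure NaCl = 113.35 × 0.6044 = 68.5087 g.
M(NaCl) = 22.99 + 35.45 = 58.44 g/mol.
M(ZnCl2) = 65.38 + 2(35.45) = 136.28 g/mol.
n(NaCl) = 68.5087 / 58.44 = 1.17229 mol.
Step 1 (NaCl:HCl = 2:2): theoretical n(HCl) = 1.17229 mol; at 58.76% yield, n(HCl) = 0.688839 mol.
Step 2 (HCl:ZnCl2 = 2:1): theoretical n(ZnCl2) = 0.344419 mol, so theoretical mass = 0.344419 × 136.28 = 46.9375 g.
At 64.20% yield, actual mass of ZnCl2 = 46.9375 × 0.6420 = 30.1339 g.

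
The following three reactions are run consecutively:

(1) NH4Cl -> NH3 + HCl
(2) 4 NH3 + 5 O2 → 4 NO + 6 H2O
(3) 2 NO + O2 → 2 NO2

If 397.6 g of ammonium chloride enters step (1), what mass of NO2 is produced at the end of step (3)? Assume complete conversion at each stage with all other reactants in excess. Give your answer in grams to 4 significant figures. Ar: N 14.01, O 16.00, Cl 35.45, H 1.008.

M(NH4Cl) = 14.01 + 4(1.008) + 35.45 = 53.492 g/mol.
M(NO2) = 14.01 + 2(16.00) = 46.01 g/mol.
n(NH4Cl) = 397.6 / 53.492 = 7.4329 mol.
Reaction (1): NH4Cl→NH3 ratio 1:1 ⇒ n(NH3) = 7.4329 mol.
Reaction (2): NH3→NO ratio 4:4 ⇒ n(NO) = 7.4329 mol.
Reaction (3): NO→NO2 ratio 2:2 ⇒ n(NO2) = 7.4329 mol.
Mass of NO2 = 7.4329 × 46.01 = 341.99 g.

342.0 g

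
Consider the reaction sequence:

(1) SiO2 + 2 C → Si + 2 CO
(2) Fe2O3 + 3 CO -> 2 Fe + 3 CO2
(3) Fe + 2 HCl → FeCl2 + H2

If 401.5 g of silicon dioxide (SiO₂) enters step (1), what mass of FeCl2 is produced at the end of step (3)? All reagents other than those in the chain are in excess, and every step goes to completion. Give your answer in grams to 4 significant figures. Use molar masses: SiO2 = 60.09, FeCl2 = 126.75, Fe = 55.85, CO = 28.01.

1129 g

n(SiO2) = 401.5 / 60.09 = 6.6816 mol.
Reaction (1): SiO2→CO ratio 1:2 ⇒ n(CO) = 13.363 mol.
Reaction (2): CO→Fe ratio 3:2 ⇒ n(Fe) = 8.9089 mol.
Reaction (3): Fe→FeCl2 ratio 1:1 ⇒ n(FeCl2) = 8.9089 mol.
Mass of FeCl2 = 8.9089 × 126.75 = 1129.2 g.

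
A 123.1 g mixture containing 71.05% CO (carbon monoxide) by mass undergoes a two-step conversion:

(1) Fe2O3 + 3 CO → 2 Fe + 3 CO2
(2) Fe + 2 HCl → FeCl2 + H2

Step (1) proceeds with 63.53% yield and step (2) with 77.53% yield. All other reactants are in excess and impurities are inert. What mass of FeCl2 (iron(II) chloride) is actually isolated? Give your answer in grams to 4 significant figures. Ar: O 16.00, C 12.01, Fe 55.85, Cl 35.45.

130.0 g

Pure CO = 123.1 × 0.7105 = 87.463 g.
M(CO) = 12.01 + 16.00 = 28.01 g/mol.
M(FeCl2) = 55.85 + 2(35.45) = 126.75 g/mol.
n(CO) = 87.463 / 28.01 = 3.1225 mol.
Step 1 (CO:Fe = 3:2): theoretical n(Fe) = 2.0817 mol; at 63.53% yield, n(Fe) = 1.3225 mol.
Step 2 (Fe:FeCl2 = 1:1): theoretical n(FeCl2) = 1.3225 mol, so theoretical mass = 1.3225 × 126.75 = 167.63 g.
At 77.53% yield, actual mass of FeCl2 = 167.63 × 0.7753 = 129.96 g.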